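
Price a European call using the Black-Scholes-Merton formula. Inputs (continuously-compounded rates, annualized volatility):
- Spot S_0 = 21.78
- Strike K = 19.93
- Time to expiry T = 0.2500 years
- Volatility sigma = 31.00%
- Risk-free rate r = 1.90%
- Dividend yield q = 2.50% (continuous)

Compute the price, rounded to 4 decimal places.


Answer: Price = 2.3829

Derivation:
d1 = (ln(S/K) + (r - q + 0.5*sigma^2) * T) / (sigma * sqrt(T)) = 0.64050634
d2 = d1 - sigma * sqrt(T) = 0.48550634
exp(-rT) = 0.99526126; exp(-qT) = 0.99376949
C = S_0 * exp(-qT) * N(d1) - K * exp(-rT) * N(d2)
N(d1) = 0.73907827; N(d2) = 0.68634139
C = 21.7800 * 0.99376949 * 0.73907827 - 19.9300 * 0.99526126 * 0.68634139 = 2.3829


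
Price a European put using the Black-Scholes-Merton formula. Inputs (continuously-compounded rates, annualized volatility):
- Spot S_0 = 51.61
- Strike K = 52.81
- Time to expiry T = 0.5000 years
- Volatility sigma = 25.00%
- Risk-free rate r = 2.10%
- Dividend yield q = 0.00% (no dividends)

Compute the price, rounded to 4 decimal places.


d1 = (ln(S/K) + (r - q + 0.5*sigma^2) * T) / (sigma * sqrt(T)) = 0.01776187
d2 = d1 - sigma * sqrt(T) = -0.15901482
exp(-rT) = 0.98955493; exp(-qT) = 1.00000000
P = K * exp(-rT) * N(-d2) - S_0 * exp(-qT) * N(-d1)
N(-d1) = 0.49291441; N(-d2) = 0.56317140
P = 52.8100 * 0.98955493 * 0.56317140 - 51.6100 * 1.00000000 * 0.49291441 = 3.9911

Answer: Price = 3.9911


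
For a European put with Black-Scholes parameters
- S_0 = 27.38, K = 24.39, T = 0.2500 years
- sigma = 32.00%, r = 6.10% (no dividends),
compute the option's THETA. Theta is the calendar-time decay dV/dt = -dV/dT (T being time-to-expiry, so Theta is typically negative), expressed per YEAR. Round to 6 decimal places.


d1 = 0.8980600477; d2 = 0.7380600477
phi(d1) = 0.2665497276; exp(-qT) = 1.0000000000; exp(-rT) = 0.9848656924
Theta = -S*exp(-qT)*phi(d1)*sigma/(2*sqrt(T)) + r*K*exp(-rT)*N(-d2) - q*S*exp(-qT)*N(-d1)
N(-d1) = 0.1845767686; N(-d2) = 0.2302389802; sqrt(T) = 0.5000000000
Term 1 = -27.3800 * 1.0000000000 * 0.2665497276 * 0.3200 / (2 * 0.5000000000) = -2.3354020933
Term 2 = 0.0610 * 24.3900 * 0.9848656924 * 0.2302389802 = 0.3373630369
Term 3 = 0 (no dividend yield, q = 0)
Theta = -2.3354020933 + (0.3373630369) + (0.0000000000) = -1.998039

Answer: Theta = -1.998039


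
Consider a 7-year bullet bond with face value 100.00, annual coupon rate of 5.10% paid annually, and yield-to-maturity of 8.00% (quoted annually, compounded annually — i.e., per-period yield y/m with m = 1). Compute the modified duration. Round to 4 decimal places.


Coupon per period c = face * coupon_rate / m = 5.100000
Periods per year m = 1; per-period yield y/m = 0.080000
Number of cashflows N = 7
Cashflows (t years, CF_t, discount factor 1/(1+y/m)^(m*t), PV):
  t = 1.0000: CF_t = 5.100000, DF = 0.925926, PV = 4.722222
  t = 2.0000: CF_t = 5.100000, DF = 0.857339, PV = 4.372428
  t = 3.0000: CF_t = 5.100000, DF = 0.793832, PV = 4.048544
  t = 4.0000: CF_t = 5.100000, DF = 0.735030, PV = 3.748652
  t = 5.0000: CF_t = 5.100000, DF = 0.680583, PV = 3.470974
  t = 6.0000: CF_t = 5.100000, DF = 0.630170, PV = 3.213865
  t = 7.0000: CF_t = 105.100000, DF = 0.583490, PV = 61.324841
Price P = sum_t PV_t = 84.901527
First compute Macaulay numerator sum_t t * PV_t:
  t * PV_t at t = 1.0000: 4.722222
  t * PV_t at t = 2.0000: 8.744856
  t * PV_t at t = 3.0000: 12.145633
  t * PV_t at t = 4.0000: 14.994609
  t * PV_t at t = 5.0000: 17.354872
  t * PV_t at t = 6.0000: 19.283191
  t * PV_t at t = 7.0000: 429.273884
Macaulay duration D = 506.519266 / 84.901527 = 5.965962
Modified duration = D / (1 + y/m) = 5.965962 / (1 + 0.080000) = 5.524039

Answer: Modified duration = 5.5240


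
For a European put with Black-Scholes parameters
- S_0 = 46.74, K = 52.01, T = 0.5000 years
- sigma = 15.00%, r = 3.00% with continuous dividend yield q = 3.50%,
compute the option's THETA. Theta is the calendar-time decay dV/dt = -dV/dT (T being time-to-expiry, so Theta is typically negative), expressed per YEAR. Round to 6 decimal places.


Answer: Theta = -1.225594

Derivation:
d1 = -0.9777936556; d2 = -1.0838596728
phi(d1) = 0.2473431217; exp(-qT) = 0.9826522357; exp(-rT) = 0.9851119396
Theta = -S*exp(-qT)*phi(d1)*sigma/(2*sqrt(T)) + r*K*exp(-rT)*N(-d2) - q*S*exp(-qT)*N(-d1)
N(-d1) = 0.8359118052; N(-d2) = 0.8607864888; sqrt(T) = 0.7071067812
Term 1 = -46.7400 * 0.9826522357 * 0.2473431217 * 0.1500 / (2 * 0.7071067812) = -1.2049378686
Term 2 = 0.0300 * 52.0100 * 0.9851119396 * 0.8607864888 = 1.3230892255
Term 3 = -0.0350 * 46.7400 * 0.9826522357 * 0.8359118052 = -1.3437456075
Theta = -1.2049378686 + (1.3230892255) + (-1.3437456075) = -1.225594


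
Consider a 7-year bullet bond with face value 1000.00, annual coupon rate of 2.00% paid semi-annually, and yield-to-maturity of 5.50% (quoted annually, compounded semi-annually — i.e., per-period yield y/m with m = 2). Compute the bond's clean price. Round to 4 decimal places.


Answer: Price = 798.9074

Derivation:
Coupon per period c = face * coupon_rate / m = 10.000000
Periods per year m = 2; per-period yield y/m = 0.027500
Number of cashflows N = 14
Cashflows (t years, CF_t, discount factor 1/(1+y/m)^(m*t), PV):
  t = 0.5000: CF_t = 10.000000, DF = 0.973236, PV = 9.732360
  t = 1.0000: CF_t = 10.000000, DF = 0.947188, PV = 9.471883
  t = 1.5000: CF_t = 10.000000, DF = 0.921838, PV = 9.218378
  t = 2.0000: CF_t = 10.000000, DF = 0.897166, PV = 8.971657
  t = 2.5000: CF_t = 10.000000, DF = 0.873154, PV = 8.731540
  t = 3.0000: CF_t = 10.000000, DF = 0.849785, PV = 8.497849
  t = 3.5000: CF_t = 10.000000, DF = 0.827041, PV = 8.270413
  t = 4.0000: CF_t = 10.000000, DF = 0.804906, PV = 8.049064
  t = 4.5000: CF_t = 10.000000, DF = 0.783364, PV = 7.833638
  t = 5.0000: CF_t = 10.000000, DF = 0.762398, PV = 7.623979
  t = 5.5000: CF_t = 10.000000, DF = 0.741993, PV = 7.419931
  t = 6.0000: CF_t = 10.000000, DF = 0.722134, PV = 7.221344
  t = 6.5000: CF_t = 10.000000, DF = 0.702807, PV = 7.028072
  t = 7.0000: CF_t = 1010.000000, DF = 0.683997, PV = 690.837249
Price P = sum_t PV_t = 798.907358


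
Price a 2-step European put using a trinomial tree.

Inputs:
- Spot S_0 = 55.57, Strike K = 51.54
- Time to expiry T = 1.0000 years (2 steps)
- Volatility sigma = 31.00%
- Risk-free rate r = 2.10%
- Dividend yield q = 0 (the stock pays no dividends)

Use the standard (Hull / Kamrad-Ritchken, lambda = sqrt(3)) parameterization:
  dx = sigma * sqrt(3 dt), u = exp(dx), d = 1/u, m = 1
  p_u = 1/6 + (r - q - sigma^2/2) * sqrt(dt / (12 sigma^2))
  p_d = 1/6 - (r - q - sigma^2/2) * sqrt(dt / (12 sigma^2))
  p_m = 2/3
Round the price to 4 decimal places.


dt = T/N = 0.500000; dx = sigma*sqrt(3*dt) = 0.379671
u = exp(dx) = 1.461803; d = 1/u = 0.684086
p_u = 0.148855, p_m = 0.666667, p_d = 0.184478
Discount per step: exp(-r*dt) = 0.989555
Stock lattice S(k, j) with j the centered position index:
  k=0: S(0,+0) = 55.5700
  k=1: S(1,-1) = 38.0147; S(1,+0) = 55.5700; S(1,+1) = 81.2324
  k=2: S(2,-2) = 26.0053; S(2,-1) = 38.0147; S(2,+0) = 55.5700; S(2,+1) = 81.2324; S(2,+2) = 118.7458
Terminal payoffs V(N, j) = max(K - S_T, 0):
  V(2,-2) = 25.534666; V(2,-1) = 13.525313; V(2,+0) = 0.000000; V(2,+1) = 0.000000; V(2,+2) = 0.000000
Backward induction: V(k, j) = exp(-r*dt) * [p_u * V(k+1, j+1) + p_m * V(k+1, j) + p_d * V(k+1, j-1)]
  V(1,-1) = exp(-r*dt) * [p_u*0.000000 + p_m*13.525313 + p_d*25.534666] = 13.584079
  V(1,+0) = exp(-r*dt) * [p_u*0.000000 + p_m*0.000000 + p_d*13.525313] = 2.469063
  V(1,+1) = exp(-r*dt) * [p_u*0.000000 + p_m*0.000000 + p_d*0.000000] = 0.000000
  V(0,+0) = exp(-r*dt) * [p_u*0.000000 + p_m*2.469063 + p_d*13.584079] = 4.108640

Answer: Price = V(0,0) = 4.1086


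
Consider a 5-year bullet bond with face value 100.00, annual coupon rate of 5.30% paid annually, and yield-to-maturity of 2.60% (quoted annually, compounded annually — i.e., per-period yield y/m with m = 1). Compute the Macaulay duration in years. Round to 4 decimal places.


Answer: Macaulay duration = 4.5523 years

Derivation:
Coupon per period c = face * coupon_rate / m = 5.300000
Periods per year m = 1; per-period yield y/m = 0.026000
Number of cashflows N = 5
Cashflows (t years, CF_t, discount factor 1/(1+y/m)^(m*t), PV):
  t = 1.0000: CF_t = 5.300000, DF = 0.974659, PV = 5.165692
  t = 2.0000: CF_t = 5.300000, DF = 0.949960, PV = 5.034788
  t = 3.0000: CF_t = 5.300000, DF = 0.925887, PV = 4.907200
  t = 4.0000: CF_t = 5.300000, DF = 0.902424, PV = 4.782846
  t = 5.0000: CF_t = 105.300000, DF = 0.879555, PV = 92.617183
Price P = sum_t PV_t = 112.507709
Macaulay numerator sum_t t * PV_t:
  t * PV_t at t = 1.0000: 5.165692
  t * PV_t at t = 2.0000: 10.069575
  t * PV_t at t = 3.0000: 14.721601
  t * PV_t at t = 4.0000: 19.131385
  t * PV_t at t = 5.0000: 463.085915
Macaulay duration D = (sum_t t * PV_t) / P = 512.174168 / 112.507709 = 4.552347


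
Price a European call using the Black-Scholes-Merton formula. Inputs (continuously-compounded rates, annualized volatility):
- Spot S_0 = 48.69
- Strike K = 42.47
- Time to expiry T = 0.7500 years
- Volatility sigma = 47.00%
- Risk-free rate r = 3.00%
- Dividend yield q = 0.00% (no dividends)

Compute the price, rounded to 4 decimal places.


d1 = (ln(S/K) + (r - q + 0.5*sigma^2) * T) / (sigma * sqrt(T)) = 0.59458043
d2 = d1 - sigma * sqrt(T) = 0.18754849
exp(-rT) = 0.97775124; exp(-qT) = 1.00000000
C = S_0 * exp(-qT) * N(d1) - K * exp(-rT) * N(d2)
N(d1) = 0.72393802; N(d2) = 0.57438470
C = 48.6900 * 1.00000000 * 0.72393802 - 42.4700 * 0.97775124 * 0.57438470 = 11.3972

Answer: Price = 11.3972


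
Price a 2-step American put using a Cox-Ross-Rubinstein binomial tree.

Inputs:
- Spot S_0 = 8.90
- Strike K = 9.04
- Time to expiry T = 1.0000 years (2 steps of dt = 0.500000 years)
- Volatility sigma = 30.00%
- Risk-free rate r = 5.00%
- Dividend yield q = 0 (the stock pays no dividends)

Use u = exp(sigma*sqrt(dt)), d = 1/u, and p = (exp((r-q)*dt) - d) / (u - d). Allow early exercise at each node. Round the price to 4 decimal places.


dt = T/N = 0.500000
u = exp(sigma*sqrt(dt)) = 1.236311; d = 1/u = 0.808858
p = (exp((r-q)*dt) - d) / (u - d) = 0.506388
Discount per step: exp(-r*dt) = 0.975310
Stock lattice S(k, i) with i counting down-moves:
  k=0: S(0,0) = 8.9000
  k=1: S(1,0) = 11.0032; S(1,1) = 7.1988
  k=2: S(2,0) = 13.6033; S(2,1) = 8.9000; S(2,2) = 5.8228
Terminal payoffs V(N, i) = max(K - S_T, 0):
  V(2,0) = 0.000000; V(2,1) = 0.140000; V(2,2) = 3.217165
Backward induction: V(k, i) = exp(-r*dt) * [p * V(k+1, i) + (1-p) * V(k+1, i+1)]; then take max(V_cont, immediate exercise) for American.
  V(1,0) = exp(-r*dt) * [p*0.000000 + (1-p)*0.140000] = 0.067399; exercise = 0.000000; V(1,0) = max -> 0.067399
  V(1,1) = exp(-r*dt) * [p*0.140000 + (1-p)*3.217165] = 1.617966; exercise = 1.841165; V(1,1) = max -> 1.841165
  V(0,0) = exp(-r*dt) * [p*0.067399 + (1-p)*1.841165] = 0.919670; exercise = 0.140000; V(0,0) = max -> 0.919670

Answer: Price = V(0,0) = 0.9197


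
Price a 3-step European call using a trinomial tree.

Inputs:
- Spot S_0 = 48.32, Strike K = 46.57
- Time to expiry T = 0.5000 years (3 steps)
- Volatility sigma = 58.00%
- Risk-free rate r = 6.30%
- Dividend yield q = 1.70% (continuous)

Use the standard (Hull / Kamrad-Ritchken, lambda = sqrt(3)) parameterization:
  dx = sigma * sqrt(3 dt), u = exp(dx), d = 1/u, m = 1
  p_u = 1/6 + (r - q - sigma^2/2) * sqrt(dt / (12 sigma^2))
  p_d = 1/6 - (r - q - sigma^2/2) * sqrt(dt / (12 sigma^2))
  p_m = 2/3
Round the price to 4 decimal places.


dt = T/N = 0.166667; dx = sigma*sqrt(3*dt) = 0.410122
u = exp(dx) = 1.507002; d = 1/u = 0.663569
p_u = 0.141837, p_m = 0.666667, p_d = 0.191497
Discount per step: exp(-r*dt) = 0.989555
Stock lattice S(k, j) with j the centered position index:
  k=0: S(0,+0) = 48.3200
  k=1: S(1,-1) = 32.0637; S(1,+0) = 48.3200; S(1,+1) = 72.8183
  k=2: S(2,-2) = 21.2765; S(2,-1) = 32.0637; S(2,+0) = 48.3200; S(2,+1) = 72.8183; S(2,+2) = 109.7373
  k=3: S(3,-3) = 14.1184; S(3,-2) = 21.2765; S(3,-1) = 32.0637; S(3,+0) = 48.3200; S(3,+1) = 72.8183; S(3,+2) = 109.7373; S(3,+3) = 165.3743
Terminal payoffs V(N, j) = max(S_T - K, 0):
  V(3,-3) = 0.000000; V(3,-2) = 0.000000; V(3,-1) = 0.000000; V(3,+0) = 1.750000; V(3,+1) = 26.248314; V(3,+2) = 63.167310; V(3,+3) = 118.804294
Backward induction: V(k, j) = exp(-r*dt) * [p_u * V(k+1, j+1) + p_m * V(k+1, j) + p_d * V(k+1, j-1)]
  V(2,-2) = exp(-r*dt) * [p_u*0.000000 + p_m*0.000000 + p_d*0.000000] = 0.000000
  V(2,-1) = exp(-r*dt) * [p_u*1.750000 + p_m*0.000000 + p_d*0.000000] = 0.245622
  V(2,+0) = exp(-r*dt) * [p_u*26.248314 + p_m*1.750000 + p_d*0.000000] = 4.838567
  V(2,+1) = exp(-r*dt) * [p_u*63.167310 + p_m*26.248314 + p_d*1.750000] = 26.513576
  V(2,+2) = exp(-r*dt) * [p_u*118.804294 + p_m*63.167310 + p_d*26.248314] = 63.320441
  V(1,-1) = exp(-r*dt) * [p_u*4.838567 + p_m*0.245622 + p_d*0.000000] = 0.841155
  V(1,+0) = exp(-r*dt) * [p_u*26.513576 + p_m*4.838567 + p_d*0.245622] = 6.959880
  V(1,+1) = exp(-r*dt) * [p_u*63.320441 + p_m*26.513576 + p_d*4.838567] = 27.295335
  V(0,+0) = exp(-r*dt) * [p_u*27.295335 + p_m*6.959880 + p_d*0.841155] = 8.581893

Answer: Price = V(0,0) = 8.5819


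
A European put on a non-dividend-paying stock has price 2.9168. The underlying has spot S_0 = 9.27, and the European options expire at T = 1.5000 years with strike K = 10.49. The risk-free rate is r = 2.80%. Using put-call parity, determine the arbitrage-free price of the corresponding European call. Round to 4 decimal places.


Answer: Call price = 2.1283

Derivation:
Put-call parity: C - P = S_0 * exp(-qT) - K * exp(-rT).
S_0 * exp(-qT) = 9.2700 * 1.00000000 = 9.27000000
K * exp(-rT) = 10.4900 * 0.95886978 = 10.05854400
C = P + S*exp(-qT) - K*exp(-rT)
C = 2.9168 + 9.27000000 - 10.05854400 = 2.1283


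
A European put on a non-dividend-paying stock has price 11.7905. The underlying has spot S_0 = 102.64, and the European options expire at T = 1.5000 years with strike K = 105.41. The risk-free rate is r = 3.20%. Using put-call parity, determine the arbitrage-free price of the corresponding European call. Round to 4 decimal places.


Answer: Call price = 13.9607

Derivation:
Put-call parity: C - P = S_0 * exp(-qT) - K * exp(-rT).
S_0 * exp(-qT) = 102.6400 * 1.00000000 = 102.64000000
K * exp(-rT) = 105.4100 * 0.95313379 = 100.46983250
C = P + S*exp(-qT) - K*exp(-rT)
C = 11.7905 + 102.64000000 - 100.46983250 = 13.9607


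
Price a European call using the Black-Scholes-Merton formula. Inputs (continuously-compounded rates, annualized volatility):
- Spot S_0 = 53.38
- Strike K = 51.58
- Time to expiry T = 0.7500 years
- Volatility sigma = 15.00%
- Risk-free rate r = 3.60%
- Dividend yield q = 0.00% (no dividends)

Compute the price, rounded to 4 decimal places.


Answer: Price = 4.5620

Derivation:
d1 = (ln(S/K) + (r - q + 0.5*sigma^2) * T) / (sigma * sqrt(T)) = 0.53685603
d2 = d1 - sigma * sqrt(T) = 0.40695222
exp(-rT) = 0.97336124; exp(-qT) = 1.00000000
C = S_0 * exp(-qT) * N(d1) - K * exp(-rT) * N(d2)
N(d1) = 0.70431647; N(d2) = 0.65797846
C = 53.3800 * 1.00000000 * 0.70431647 - 51.5800 * 0.97336124 * 0.65797846 = 4.5620


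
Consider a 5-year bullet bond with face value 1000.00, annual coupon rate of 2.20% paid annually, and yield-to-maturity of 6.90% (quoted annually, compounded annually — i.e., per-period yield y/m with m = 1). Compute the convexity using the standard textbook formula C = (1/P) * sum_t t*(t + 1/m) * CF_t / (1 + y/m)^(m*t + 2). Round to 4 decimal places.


Answer: Convexity = 24.5917

Derivation:
Coupon per period c = face * coupon_rate / m = 22.000000
Periods per year m = 1; per-period yield y/m = 0.069000
Number of cashflows N = 5
Cashflows (t years, CF_t, discount factor 1/(1+y/m)^(m*t), PV):
  t = 1.0000: CF_t = 22.000000, DF = 0.935454, PV = 20.579981
  t = 2.0000: CF_t = 22.000000, DF = 0.875074, PV = 19.251620
  t = 3.0000: CF_t = 22.000000, DF = 0.818591, PV = 18.008999
  t = 4.0000: CF_t = 22.000000, DF = 0.765754, PV = 16.846584
  t = 5.0000: CF_t = 1022.000000, DF = 0.716327, PV = 732.086452
Price P = sum_t PV_t = 806.773636
Convexity numerator sum_t t*(t + 1/m) * CF_t / (1+y/m)^(m*t + 2):
  t = 1.0000: term = 36.017997
  t = 2.0000: term = 101.079506
  t = 3.0000: term = 189.110395
  t = 4.0000: term = 294.840029
  t = 5.0000: term = 19218.886149
Convexity = (1/P) * sum = 19839.934076 / 806.773636 = 24.591699


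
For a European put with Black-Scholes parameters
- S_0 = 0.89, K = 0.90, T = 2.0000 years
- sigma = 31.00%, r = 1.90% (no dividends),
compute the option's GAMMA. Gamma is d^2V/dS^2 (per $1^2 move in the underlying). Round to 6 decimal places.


d1 = 0.2803945250; d2 = -0.1580116794
phi(d1) = 0.3835638888; exp(-qT) = 1.0000000000; exp(-rT) = 0.9627129409
Gamma = exp(-qT) * phi(d1) / (S * sigma * sqrt(T)) = 1.0000000000 * 0.3835638888 / (0.8900 * 0.3100 * 1.4142135624) = 0.983040

Answer: Gamma = 0.983040


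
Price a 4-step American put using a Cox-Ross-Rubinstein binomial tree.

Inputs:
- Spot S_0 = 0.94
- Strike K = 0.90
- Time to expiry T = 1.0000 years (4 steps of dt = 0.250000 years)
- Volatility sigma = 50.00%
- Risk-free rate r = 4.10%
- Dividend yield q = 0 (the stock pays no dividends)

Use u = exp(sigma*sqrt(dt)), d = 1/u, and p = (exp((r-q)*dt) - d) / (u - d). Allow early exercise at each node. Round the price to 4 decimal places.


Answer: Price = V(0,0) = 0.1410

Derivation:
dt = T/N = 0.250000
u = exp(sigma*sqrt(dt)) = 1.284025; d = 1/u = 0.778801
p = (exp((r-q)*dt) - d) / (u - d) = 0.458216
Discount per step: exp(-r*dt) = 0.989802
Stock lattice S(k, i) with i counting down-moves:
  k=0: S(0,0) = 0.9400
  k=1: S(1,0) = 1.2070; S(1,1) = 0.7321
  k=2: S(2,0) = 1.5498; S(2,1) = 0.9400; S(2,2) = 0.5701
  k=3: S(3,0) = 1.9900; S(3,1) = 1.2070; S(3,2) = 0.7321; S(3,3) = 0.4440
  k=4: S(4,0) = 2.5552; S(4,1) = 1.5498; S(4,2) = 0.9400; S(4,3) = 0.5701; S(4,4) = 0.3458
Terminal payoffs V(N, i) = max(K - S_T, 0):
  V(4,0) = 0.000000; V(4,1) = 0.000000; V(4,2) = 0.000000; V(4,3) = 0.329861; V(4,4) = 0.554193
Backward induction: V(k, i) = exp(-r*dt) * [p * V(k+1, i) + (1-p) * V(k+1, i+1)]; then take max(V_cont, immediate exercise) for American.
  V(3,0) = exp(-r*dt) * [p*0.000000 + (1-p)*0.000000] = 0.000000; exercise = 0.000000; V(3,0) = max -> 0.000000
  V(3,1) = exp(-r*dt) * [p*0.000000 + (1-p)*0.000000] = 0.000000; exercise = 0.000000; V(3,1) = max -> 0.000000
  V(3,2) = exp(-r*dt) * [p*0.000000 + (1-p)*0.329861] = 0.176891; exercise = 0.167927; V(3,2) = max -> 0.176891
  V(3,3) = exp(-r*dt) * [p*0.329861 + (1-p)*0.554193] = 0.446798; exercise = 0.455975; V(3,3) = max -> 0.455975
  V(2,0) = exp(-r*dt) * [p*0.000000 + (1-p)*0.000000] = 0.000000; exercise = 0.000000; V(2,0) = max -> 0.000000
  V(2,1) = exp(-r*dt) * [p*0.000000 + (1-p)*0.176891] = 0.094859; exercise = 0.000000; V(2,1) = max -> 0.094859
  V(2,2) = exp(-r*dt) * [p*0.176891 + (1-p)*0.455975] = 0.324749; exercise = 0.329861; V(2,2) = max -> 0.329861
  V(1,0) = exp(-r*dt) * [p*0.000000 + (1-p)*0.094859] = 0.050869; exercise = 0.000000; V(1,0) = max -> 0.050869
  V(1,1) = exp(-r*dt) * [p*0.094859 + (1-p)*0.329861] = 0.219914; exercise = 0.167927; V(1,1) = max -> 0.219914
  V(0,0) = exp(-r*dt) * [p*0.050869 + (1-p)*0.219914] = 0.141002; exercise = 0.000000; V(0,0) = max -> 0.141002


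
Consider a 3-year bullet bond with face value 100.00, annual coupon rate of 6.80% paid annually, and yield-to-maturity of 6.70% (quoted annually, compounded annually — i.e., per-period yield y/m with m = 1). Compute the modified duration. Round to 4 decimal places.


Answer: Modified duration = 2.6366

Derivation:
Coupon per period c = face * coupon_rate / m = 6.800000
Periods per year m = 1; per-period yield y/m = 0.067000
Number of cashflows N = 3
Cashflows (t years, CF_t, discount factor 1/(1+y/m)^(m*t), PV):
  t = 1.0000: CF_t = 6.800000, DF = 0.937207, PV = 6.373008
  t = 2.0000: CF_t = 6.800000, DF = 0.878357, PV = 5.972829
  t = 3.0000: CF_t = 106.800000, DF = 0.823203, PV = 87.918039
Price P = sum_t PV_t = 100.263877
First compute Macaulay numerator sum_t t * PV_t:
  t * PV_t at t = 1.0000: 6.373008
  t * PV_t at t = 2.0000: 11.945658
  t * PV_t at t = 3.0000: 263.754118
Macaulay duration D = 282.072784 / 100.263877 = 2.813304
Modified duration = D / (1 + y/m) = 2.813304 / (1 + 0.067000) = 2.636649


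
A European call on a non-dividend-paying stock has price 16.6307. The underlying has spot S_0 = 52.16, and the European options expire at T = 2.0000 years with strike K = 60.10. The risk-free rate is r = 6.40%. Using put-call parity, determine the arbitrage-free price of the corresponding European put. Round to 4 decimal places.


Put-call parity: C - P = S_0 * exp(-qT) - K * exp(-rT).
S_0 * exp(-qT) = 52.1600 * 1.00000000 = 52.16000000
K * exp(-rT) = 60.1000 * 0.87985338 = 52.87918809
P = C - S*exp(-qT) + K*exp(-rT)
P = 16.6307 - 52.16000000 + 52.87918809 = 17.3499

Answer: Put price = 17.3499


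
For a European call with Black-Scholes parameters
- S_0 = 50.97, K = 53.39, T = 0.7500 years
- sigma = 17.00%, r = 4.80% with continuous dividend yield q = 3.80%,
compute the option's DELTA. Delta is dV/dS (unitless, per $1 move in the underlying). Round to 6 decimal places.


Answer: Delta = 0.412526

Derivation:
d1 = -0.1905170180; d2 = -0.3377413366
phi(d1) = 0.3917674323; exp(-qT) = 0.9719022941; exp(-rT) = 0.9646402935
N(d1) = 0.4244520045
Delta = exp(-qT) * N(d1) = 0.9719022941 * 0.4244520045 = 0.412526


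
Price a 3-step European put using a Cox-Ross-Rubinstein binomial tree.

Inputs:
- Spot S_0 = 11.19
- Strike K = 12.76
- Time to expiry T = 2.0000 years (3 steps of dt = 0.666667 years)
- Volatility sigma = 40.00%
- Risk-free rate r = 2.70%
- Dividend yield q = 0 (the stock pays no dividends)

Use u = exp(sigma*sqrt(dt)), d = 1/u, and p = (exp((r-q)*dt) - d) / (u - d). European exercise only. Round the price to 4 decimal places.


Answer: Price = V(0,0) = 3.1989

Derivation:
dt = T/N = 0.666667
u = exp(sigma*sqrt(dt)) = 1.386245; d = 1/u = 0.721373
p = (exp((r-q)*dt) - d) / (u - d) = 0.446386
Discount per step: exp(-r*dt) = 0.982161
Stock lattice S(k, i) with i counting down-moves:
  k=0: S(0,0) = 11.1900
  k=1: S(1,0) = 15.5121; S(1,1) = 8.0722
  k=2: S(2,0) = 21.5035; S(2,1) = 11.1900; S(2,2) = 5.8230
  k=3: S(3,0) = 29.8092; S(3,1) = 15.5121; S(3,2) = 8.0722; S(3,3) = 4.2006
Terminal payoffs V(N, i) = max(K - S_T, 0):
  V(3,0) = 0.000000; V(3,1) = 0.000000; V(3,2) = 4.687834; V(3,3) = 8.559412
Backward induction: V(k, i) = exp(-r*dt) * [p * V(k+1, i) + (1-p) * V(k+1, i+1)].
  V(2,0) = exp(-r*dt) * [p*0.000000 + (1-p)*0.000000] = 0.000000
  V(2,1) = exp(-r*dt) * [p*0.000000 + (1-p)*4.687834] = 2.548952
  V(2,2) = exp(-r*dt) * [p*4.687834 + (1-p)*8.559412] = 6.709330
  V(1,0) = exp(-r*dt) * [p*0.000000 + (1-p)*2.548952] = 1.385961
  V(1,1) = exp(-r*dt) * [p*2.548952 + (1-p)*6.709330] = 4.765635
  V(0,0) = exp(-r*dt) * [p*1.385961 + (1-p)*4.765635] = 3.198893


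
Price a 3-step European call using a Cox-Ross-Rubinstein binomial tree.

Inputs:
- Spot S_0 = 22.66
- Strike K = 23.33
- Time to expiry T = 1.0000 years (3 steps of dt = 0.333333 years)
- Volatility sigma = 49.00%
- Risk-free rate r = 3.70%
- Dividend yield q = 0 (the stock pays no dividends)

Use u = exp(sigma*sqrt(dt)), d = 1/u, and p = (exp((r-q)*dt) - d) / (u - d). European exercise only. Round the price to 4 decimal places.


dt = T/N = 0.333333
u = exp(sigma*sqrt(dt)) = 1.326975; d = 1/u = 0.753594
p = (exp((r-q)*dt) - d) / (u - d) = 0.451386
Discount per step: exp(-r*dt) = 0.987742
Stock lattice S(k, i) with i counting down-moves:
  k=0: S(0,0) = 22.6600
  k=1: S(1,0) = 30.0692; S(1,1) = 17.0764
  k=2: S(2,0) = 39.9011; S(2,1) = 22.6600; S(2,2) = 12.8687
  k=3: S(3,0) = 52.9478; S(3,1) = 30.0692; S(3,2) = 17.0764; S(3,3) = 9.6978
Terminal payoffs V(N, i) = max(S_T - K, 0):
  V(3,0) = 29.617780; V(3,1) = 6.739245; V(3,2) = 0.000000; V(3,3) = 0.000000
Backward induction: V(k, i) = exp(-r*dt) * [p * V(k+1, i) + (1-p) * V(k+1, i+1)].
  V(2,0) = exp(-r*dt) * [p*29.617780 + (1-p)*6.739245] = 16.857095
  V(2,1) = exp(-r*dt) * [p*6.739245 + (1-p)*0.000000] = 3.004710
  V(2,2) = exp(-r*dt) * [p*0.000000 + (1-p)*0.000000] = 0.000000
  V(1,0) = exp(-r*dt) * [p*16.857095 + (1-p)*3.004710] = 9.144003
  V(1,1) = exp(-r*dt) * [p*3.004710 + (1-p)*0.000000] = 1.339658
  V(0,0) = exp(-r*dt) * [p*9.144003 + (1-p)*1.339658] = 4.802825

Answer: Price = V(0,0) = 4.8028


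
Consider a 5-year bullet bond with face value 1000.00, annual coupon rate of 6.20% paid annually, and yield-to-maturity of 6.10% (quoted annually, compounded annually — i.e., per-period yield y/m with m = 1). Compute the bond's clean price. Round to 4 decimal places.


Answer: Price = 1004.2009

Derivation:
Coupon per period c = face * coupon_rate / m = 62.000000
Periods per year m = 1; per-period yield y/m = 0.061000
Number of cashflows N = 5
Cashflows (t years, CF_t, discount factor 1/(1+y/m)^(m*t), PV):
  t = 1.0000: CF_t = 62.000000, DF = 0.942507, PV = 58.435438
  t = 2.0000: CF_t = 62.000000, DF = 0.888320, PV = 55.075814
  t = 3.0000: CF_t = 62.000000, DF = 0.837247, PV = 51.909344
  t = 4.0000: CF_t = 62.000000, DF = 0.789112, PV = 48.924923
  t = 5.0000: CF_t = 1062.000000, DF = 0.743743, PV = 789.855410
Price P = sum_t PV_t = 1004.200929


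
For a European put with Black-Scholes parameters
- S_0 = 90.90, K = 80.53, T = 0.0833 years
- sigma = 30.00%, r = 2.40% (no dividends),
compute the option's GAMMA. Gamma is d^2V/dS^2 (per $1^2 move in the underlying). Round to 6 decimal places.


d1 = 1.4653530719; d2 = 1.3787678537
phi(d1) = 0.1363447948; exp(-qT) = 1.0000000000; exp(-rT) = 0.9980027971
Gamma = exp(-qT) * phi(d1) / (S * sigma * sqrt(T)) = 1.0000000000 * 0.1363447948 / (90.9000 * 0.3000 * 0.2886173938) = 0.017323

Answer: Gamma = 0.017323


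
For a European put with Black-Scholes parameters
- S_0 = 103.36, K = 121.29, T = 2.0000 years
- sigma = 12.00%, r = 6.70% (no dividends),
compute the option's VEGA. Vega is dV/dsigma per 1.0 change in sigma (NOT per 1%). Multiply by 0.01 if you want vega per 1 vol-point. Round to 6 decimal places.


d1 = -0.0681552666; d2 = -0.2378608941
phi(d1) = 0.3980167841; exp(-qT) = 1.0000000000; exp(-rT) = 0.8745900646
Vega = S * exp(-qT) * phi(d1) * sqrt(T) = 103.3600 * 1.0000000000 * 0.3980167841 * 1.4142135624 = 58.179353

Answer: Vega = 58.179353


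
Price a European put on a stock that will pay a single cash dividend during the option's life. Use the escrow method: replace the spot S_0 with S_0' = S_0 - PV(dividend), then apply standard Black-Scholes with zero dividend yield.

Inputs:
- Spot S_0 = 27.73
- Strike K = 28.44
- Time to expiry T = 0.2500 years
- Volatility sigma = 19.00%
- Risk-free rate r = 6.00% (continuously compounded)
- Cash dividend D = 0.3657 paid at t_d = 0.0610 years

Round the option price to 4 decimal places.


PV(D) = D * exp(-r * t_d) = 0.3657 * 0.99634669 = 0.36436398
S_0' = S_0 - PV(D) = 27.7300 - 0.36436398 = 27.36563602
d1 = (ln(S_0'/K) + (r + sigma^2/2)*T) / (sigma*sqrt(T)) = -0.19995830
d2 = d1 - sigma*sqrt(T) = -0.29495830
exp(-rT) = 0.98511194
N(-d1) = 0.57924340; N(-d2) = 0.61598713
P = K * exp(-rT) * N(-d2) - S_0' * N(-d1) = 28.4400 * 0.98511194 * 0.61598713 - 27.36563602 * 0.57924340 = 1.4065

Answer: Price = 1.4065


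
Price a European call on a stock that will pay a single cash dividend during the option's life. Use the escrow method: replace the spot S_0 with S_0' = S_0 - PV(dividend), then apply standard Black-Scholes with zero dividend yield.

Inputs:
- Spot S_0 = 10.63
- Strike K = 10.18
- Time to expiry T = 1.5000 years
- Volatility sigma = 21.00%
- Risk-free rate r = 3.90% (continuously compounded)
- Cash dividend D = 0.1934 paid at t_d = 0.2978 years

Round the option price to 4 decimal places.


PV(D) = D * exp(-r * t_d) = 0.1934 * 0.98845298 = 0.19116681
S_0' = S_0 - PV(D) = 10.6300 - 0.19116681 = 10.43883319
d1 = (ln(S_0'/K) + (r + sigma^2/2)*T) / (sigma*sqrt(T)) = 0.45367195
d2 = d1 - sigma*sqrt(T) = 0.19647552
exp(-rT) = 0.94317824
N(d1) = 0.67496752; N(d2) = 0.57788101
C = S_0' * N(d1) - K * exp(-rT) * N(d2) = 10.43883319 * 0.67496752 - 10.1800 * 0.94317824 * 0.57788101 = 1.4973

Answer: Price = 1.4973


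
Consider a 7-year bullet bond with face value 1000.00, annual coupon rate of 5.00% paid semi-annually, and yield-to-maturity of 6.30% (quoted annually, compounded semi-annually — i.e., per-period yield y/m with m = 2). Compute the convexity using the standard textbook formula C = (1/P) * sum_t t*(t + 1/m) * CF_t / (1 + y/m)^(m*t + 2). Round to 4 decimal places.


Coupon per period c = face * coupon_rate / m = 25.000000
Periods per year m = 2; per-period yield y/m = 0.031500
Number of cashflows N = 14
Cashflows (t years, CF_t, discount factor 1/(1+y/m)^(m*t), PV):
  t = 0.5000: CF_t = 25.000000, DF = 0.969462, PV = 24.236549
  t = 1.0000: CF_t = 25.000000, DF = 0.939856, PV = 23.496412
  t = 1.5000: CF_t = 25.000000, DF = 0.911155, PV = 22.778877
  t = 2.0000: CF_t = 25.000000, DF = 0.883330, PV = 22.083255
  t = 2.5000: CF_t = 25.000000, DF = 0.856355, PV = 21.408875
  t = 3.0000: CF_t = 25.000000, DF = 0.830204, PV = 20.755090
  t = 3.5000: CF_t = 25.000000, DF = 0.804851, PV = 20.121270
  t = 4.0000: CF_t = 25.000000, DF = 0.780272, PV = 19.506805
  t = 4.5000: CF_t = 25.000000, DF = 0.756444, PV = 18.911106
  t = 5.0000: CF_t = 25.000000, DF = 0.733344, PV = 18.333597
  t = 5.5000: CF_t = 25.000000, DF = 0.710949, PV = 17.773725
  t = 6.0000: CF_t = 25.000000, DF = 0.689238, PV = 17.230950
  t = 6.5000: CF_t = 25.000000, DF = 0.668190, PV = 16.704750
  t = 7.0000: CF_t = 1025.000000, DF = 0.647785, PV = 663.979411
Price P = sum_t PV_t = 927.320671
Convexity numerator sum_t t*(t + 1/m) * CF_t / (1+y/m)^(m*t + 2):
  t = 0.5000: term = 11.389439
  t = 1.0000: term = 33.124882
  t = 1.5000: term = 64.226625
  t = 2.0000: term = 103.775449
  t = 2.5000: term = 150.909523
  t = 3.0000: term = 204.821456
  t = 3.5000: term = 264.755477
  t = 4.0000: term = 330.004750
  t = 4.5000: term = 399.908810
  t = 5.0000: term = 473.851124
  t = 5.5000: term = 551.256760
  t = 6.0000: term = 631.590172
  t = 6.5000: term = 714.353079
  t = 7.0000: term = 32762.380649
Convexity = (1/P) * sum = 36696.348193 / 927.320671 = 39.572447

Answer: Convexity = 39.5724


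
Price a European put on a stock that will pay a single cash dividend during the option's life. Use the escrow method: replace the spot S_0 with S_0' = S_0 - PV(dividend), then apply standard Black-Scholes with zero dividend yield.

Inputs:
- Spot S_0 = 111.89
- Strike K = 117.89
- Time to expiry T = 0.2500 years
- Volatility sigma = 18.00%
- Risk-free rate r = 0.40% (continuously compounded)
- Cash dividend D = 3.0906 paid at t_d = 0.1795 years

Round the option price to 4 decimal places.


Answer: Price = 10.0306

Derivation:
PV(D) = D * exp(-r * t_d) = 3.0906 * 0.99928226 = 3.08838175
S_0' = S_0 - PV(D) = 111.8900 - 3.08838175 = 108.80161825
d1 = (ln(S_0'/K) + (r + sigma^2/2)*T) / (sigma*sqrt(T)) = -0.83528643
d2 = d1 - sigma*sqrt(T) = -0.92528643
exp(-rT) = 0.99900050
N(-d1) = 0.79822177; N(-d2) = 0.82259153
P = K * exp(-rT) * N(-d2) - S_0' * N(-d1) = 117.8900 * 0.99900050 * 0.82259153 - 108.80161825 * 0.79822177 = 10.0306


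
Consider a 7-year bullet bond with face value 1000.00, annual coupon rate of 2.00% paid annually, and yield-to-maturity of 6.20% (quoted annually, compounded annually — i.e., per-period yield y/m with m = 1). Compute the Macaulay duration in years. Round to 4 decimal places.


Answer: Macaulay duration = 6.5318 years

Derivation:
Coupon per period c = face * coupon_rate / m = 20.000000
Periods per year m = 1; per-period yield y/m = 0.062000
Number of cashflows N = 7
Cashflows (t years, CF_t, discount factor 1/(1+y/m)^(m*t), PV):
  t = 1.0000: CF_t = 20.000000, DF = 0.941620, PV = 18.832392
  t = 2.0000: CF_t = 20.000000, DF = 0.886647, PV = 17.732949
  t = 3.0000: CF_t = 20.000000, DF = 0.834885, PV = 16.697692
  t = 4.0000: CF_t = 20.000000, DF = 0.786144, PV = 15.722874
  t = 5.0000: CF_t = 20.000000, DF = 0.740248, PV = 14.804966
  t = 6.0000: CF_t = 20.000000, DF = 0.697032, PV = 13.940646
  t = 7.0000: CF_t = 1020.000000, DF = 0.656339, PV = 669.466045
Price P = sum_t PV_t = 767.197563
Macaulay numerator sum_t t * PV_t:
  t * PV_t at t = 1.0000: 18.832392
  t * PV_t at t = 2.0000: 35.465898
  t * PV_t at t = 3.0000: 50.093076
  t * PV_t at t = 4.0000: 62.891495
  t * PV_t at t = 5.0000: 74.024830
  t * PV_t at t = 6.0000: 83.643875
  t * PV_t at t = 7.0000: 4686.262313
Macaulay duration D = (sum_t t * PV_t) / P = 5011.213879 / 767.197563 = 6.531843


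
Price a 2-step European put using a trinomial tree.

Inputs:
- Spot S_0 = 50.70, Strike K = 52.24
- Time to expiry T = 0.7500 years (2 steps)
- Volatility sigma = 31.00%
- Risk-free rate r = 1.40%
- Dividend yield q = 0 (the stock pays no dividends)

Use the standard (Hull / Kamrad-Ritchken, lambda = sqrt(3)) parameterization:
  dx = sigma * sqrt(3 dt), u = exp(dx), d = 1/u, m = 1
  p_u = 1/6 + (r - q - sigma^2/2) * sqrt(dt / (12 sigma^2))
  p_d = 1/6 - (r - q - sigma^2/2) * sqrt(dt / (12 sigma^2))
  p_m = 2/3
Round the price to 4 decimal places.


Answer: Price = V(0,0) = 5.5170

Derivation:
dt = T/N = 0.375000; dx = sigma*sqrt(3*dt) = 0.328805
u = exp(dx) = 1.389306; d = 1/u = 0.719784
p_u = 0.147250, p_m = 0.666667, p_d = 0.186084
Discount per step: exp(-r*dt) = 0.994764
Stock lattice S(k, j) with j the centered position index:
  k=0: S(0,+0) = 50.7000
  k=1: S(1,-1) = 36.4930; S(1,+0) = 50.7000; S(1,+1) = 70.4378
  k=2: S(2,-2) = 26.2671; S(2,-1) = 36.4930; S(2,+0) = 50.7000; S(2,+1) = 70.4378; S(2,+2) = 97.8597
Terminal payoffs V(N, j) = max(K - S_T, 0):
  V(2,-2) = 25.972916; V(2,-1) = 15.746971; V(2,+0) = 1.540000; V(2,+1) = 0.000000; V(2,+2) = 0.000000
Backward induction: V(k, j) = exp(-r*dt) * [p_u * V(k+1, j+1) + p_m * V(k+1, j) + p_d * V(k+1, j-1)]
  V(1,-1) = exp(-r*dt) * [p_u*1.540000 + p_m*15.746971 + p_d*25.972916] = 15.476414
  V(1,+0) = exp(-r*dt) * [p_u*0.000000 + p_m*1.540000 + p_d*15.746971] = 3.936200
  V(1,+1) = exp(-r*dt) * [p_u*0.000000 + p_m*0.000000 + p_d*1.540000] = 0.285068
  V(0,+0) = exp(-r*dt) * [p_u*0.285068 + p_m*3.936200 + p_d*15.476414] = 5.516976


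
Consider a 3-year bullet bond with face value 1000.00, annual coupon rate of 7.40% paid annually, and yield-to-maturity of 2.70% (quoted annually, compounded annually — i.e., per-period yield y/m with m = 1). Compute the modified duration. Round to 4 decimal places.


Answer: Modified duration = 2.7371

Derivation:
Coupon per period c = face * coupon_rate / m = 74.000000
Periods per year m = 1; per-period yield y/m = 0.027000
Number of cashflows N = 3
Cashflows (t years, CF_t, discount factor 1/(1+y/m)^(m*t), PV):
  t = 1.0000: CF_t = 74.000000, DF = 0.973710, PV = 72.054528
  t = 2.0000: CF_t = 74.000000, DF = 0.948111, PV = 70.160202
  t = 3.0000: CF_t = 1074.000000, DF = 0.923185, PV = 991.500530
Price P = sum_t PV_t = 1133.715260
First compute Macaulay numerator sum_t t * PV_t:
  t * PV_t at t = 1.0000: 72.054528
  t * PV_t at t = 2.0000: 140.320405
  t * PV_t at t = 3.0000: 2974.501589
Macaulay duration D = 3186.876522 / 1133.715260 = 2.811003
Modified duration = D / (1 + y/m) = 2.811003 / (1 + 0.027000) = 2.737101


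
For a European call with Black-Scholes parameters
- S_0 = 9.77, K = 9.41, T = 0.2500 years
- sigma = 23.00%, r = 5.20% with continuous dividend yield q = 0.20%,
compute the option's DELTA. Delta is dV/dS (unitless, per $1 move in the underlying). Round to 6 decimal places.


Answer: Delta = 0.688530

Derivation:
d1 = 0.4926609779; d2 = 0.3776609779
phi(d1) = 0.3533500915; exp(-qT) = 0.9995001250; exp(-rT) = 0.9870841350
N(d1) = 0.6888739228
Delta = exp(-qT) * N(d1) = 0.9995001250 * 0.6888739228 = 0.688530


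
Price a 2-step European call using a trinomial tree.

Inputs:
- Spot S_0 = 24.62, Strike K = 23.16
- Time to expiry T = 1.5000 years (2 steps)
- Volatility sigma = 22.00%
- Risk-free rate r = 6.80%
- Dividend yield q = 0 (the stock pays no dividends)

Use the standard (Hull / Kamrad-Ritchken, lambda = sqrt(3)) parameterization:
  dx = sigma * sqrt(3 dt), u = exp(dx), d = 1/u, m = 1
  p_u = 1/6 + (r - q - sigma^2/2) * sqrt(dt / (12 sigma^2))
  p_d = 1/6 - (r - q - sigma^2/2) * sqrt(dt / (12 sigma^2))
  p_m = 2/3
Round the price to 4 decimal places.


Answer: Price = V(0,0) = 4.5770

Derivation:
dt = T/N = 0.750000; dx = sigma*sqrt(3*dt) = 0.330000
u = exp(dx) = 1.390968; d = 1/u = 0.718924
p_u = 0.216439, p_m = 0.666667, p_d = 0.116894
Discount per step: exp(-r*dt) = 0.950279
Stock lattice S(k, j) with j the centered position index:
  k=0: S(0,+0) = 24.6200
  k=1: S(1,-1) = 17.6999; S(1,+0) = 24.6200; S(1,+1) = 34.2456
  k=2: S(2,-2) = 12.7249; S(2,-1) = 17.6999; S(2,+0) = 24.6200; S(2,+1) = 34.2456; S(2,+2) = 47.6346
Terminal payoffs V(N, j) = max(S_T - K, 0):
  V(2,-2) = 0.000000; V(2,-1) = 0.000000; V(2,+0) = 1.460000; V(2,+1) = 11.085635; V(2,+2) = 24.474587
Backward induction: V(k, j) = exp(-r*dt) * [p_u * V(k+1, j+1) + p_m * V(k+1, j) + p_d * V(k+1, j-1)]
  V(1,-1) = exp(-r*dt) * [p_u*1.460000 + p_m*0.000000 + p_d*0.000000] = 0.300289
  V(1,+0) = exp(-r*dt) * [p_u*11.085635 + p_m*1.460000 + p_d*0.000000] = 3.205006
  V(1,+1) = exp(-r*dt) * [p_u*24.474587 + p_m*11.085635 + p_d*1.460000] = 12.219019
  V(0,+0) = exp(-r*dt) * [p_u*12.219019 + p_m*3.205006 + p_d*0.300289] = 4.576970


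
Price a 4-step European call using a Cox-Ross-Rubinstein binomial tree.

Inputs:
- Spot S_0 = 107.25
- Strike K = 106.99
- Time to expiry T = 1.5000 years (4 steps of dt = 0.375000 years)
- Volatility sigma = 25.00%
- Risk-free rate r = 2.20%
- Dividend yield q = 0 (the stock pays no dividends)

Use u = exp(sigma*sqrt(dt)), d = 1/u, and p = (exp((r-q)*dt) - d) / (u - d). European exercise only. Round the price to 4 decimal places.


Answer: Price = V(0,0) = 14.0465

Derivation:
dt = T/N = 0.375000
u = exp(sigma*sqrt(dt)) = 1.165433; d = 1/u = 0.858050
p = (exp((r-q)*dt) - d) / (u - d) = 0.488752
Discount per step: exp(-r*dt) = 0.991784
Stock lattice S(k, i) with i counting down-moves:
  k=0: S(0,0) = 107.2500
  k=1: S(1,0) = 124.9927; S(1,1) = 92.0258
  k=2: S(2,0) = 145.6707; S(2,1) = 107.2500; S(2,2) = 78.9628
  k=3: S(3,0) = 169.7695; S(3,1) = 124.9927; S(3,2) = 92.0258; S(3,3) = 67.7540
  k=4: S(4,0) = 197.8551; S(4,1) = 145.6707; S(4,2) = 107.2500; S(4,3) = 78.9628; S(4,4) = 58.1363
Terminal payoffs V(N, i) = max(S_T - K, 0):
  V(4,0) = 90.865110; V(4,1) = 38.680726; V(4,2) = 0.260000; V(4,3) = 0.000000; V(4,4) = 0.000000
Backward induction: V(k, i) = exp(-r*dt) * [p * V(k+1, i) + (1-p) * V(k+1, i+1)].
  V(3,0) = exp(-r*dt) * [p*90.865110 + (1-p)*38.680726] = 63.658579
  V(3,1) = exp(-r*dt) * [p*38.680726 + (1-p)*0.260000] = 18.881778
  V(3,2) = exp(-r*dt) * [p*0.260000 + (1-p)*0.000000] = 0.126031
  V(3,3) = exp(-r*dt) * [p*0.000000 + (1-p)*0.000000] = 0.000000
  V(2,0) = exp(-r*dt) * [p*63.658579 + (1-p)*18.881778] = 40.431577
  V(2,1) = exp(-r*dt) * [p*18.881778 + (1-p)*0.126031] = 9.216584
  V(2,2) = exp(-r*dt) * [p*0.126031 + (1-p)*0.000000] = 0.061092
  V(1,0) = exp(-r*dt) * [p*40.431577 + (1-p)*9.216584] = 24.271895
  V(1,1) = exp(-r*dt) * [p*9.216584 + (1-p)*0.061092] = 4.498588
  V(0,0) = exp(-r*dt) * [p*24.271895 + (1-p)*4.498588] = 14.046463


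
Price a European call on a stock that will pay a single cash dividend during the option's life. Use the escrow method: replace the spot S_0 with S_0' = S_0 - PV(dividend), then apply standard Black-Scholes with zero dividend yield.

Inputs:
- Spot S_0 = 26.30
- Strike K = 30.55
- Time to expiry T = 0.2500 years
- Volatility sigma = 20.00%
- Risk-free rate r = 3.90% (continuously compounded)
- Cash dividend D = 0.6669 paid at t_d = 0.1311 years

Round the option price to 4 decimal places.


Answer: Price = 0.0566

Derivation:
PV(D) = D * exp(-r * t_d) = 0.6669 * 0.99490015 = 0.66349891
S_0' = S_0 - PV(D) = 26.3000 - 0.66349891 = 25.63650109
d1 = (ln(S_0'/K) + (r + sigma^2/2)*T) / (sigma*sqrt(T)) = -1.60597526
d2 = d1 - sigma*sqrt(T) = -1.70597526
exp(-rT) = 0.99029738
N(d1) = 0.05413967; N(d2) = 0.04400634
C = S_0' * N(d1) - K * exp(-rT) * N(d2) = 25.63650109 * 0.05413967 - 30.5500 * 0.99029738 * 0.04400634 = 0.0566


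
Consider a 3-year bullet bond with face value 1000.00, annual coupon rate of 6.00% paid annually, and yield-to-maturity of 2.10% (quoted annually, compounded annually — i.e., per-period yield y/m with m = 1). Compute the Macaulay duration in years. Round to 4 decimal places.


Answer: Macaulay duration = 2.8426 years

Derivation:
Coupon per period c = face * coupon_rate / m = 60.000000
Periods per year m = 1; per-period yield y/m = 0.021000
Number of cashflows N = 3
Cashflows (t years, CF_t, discount factor 1/(1+y/m)^(m*t), PV):
  t = 1.0000: CF_t = 60.000000, DF = 0.979432, PV = 58.765916
  t = 2.0000: CF_t = 60.000000, DF = 0.959287, PV = 57.557214
  t = 3.0000: CF_t = 1060.000000, DF = 0.939556, PV = 995.929597
Price P = sum_t PV_t = 1112.252727
Macaulay numerator sum_t t * PV_t:
  t * PV_t at t = 1.0000: 58.765916
  t * PV_t at t = 2.0000: 115.114429
  t * PV_t at t = 3.0000: 2987.788792
Macaulay duration D = (sum_t t * PV_t) / P = 3161.669136 / 1112.252727 = 2.842582
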